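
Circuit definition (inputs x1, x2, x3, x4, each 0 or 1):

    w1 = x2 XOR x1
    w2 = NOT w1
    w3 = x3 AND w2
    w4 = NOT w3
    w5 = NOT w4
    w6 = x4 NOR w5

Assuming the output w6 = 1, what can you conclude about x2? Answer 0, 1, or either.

either

Both values of x2 occur among assignments with w6 = 1:
  x2=0: x1=0, x2=0, x3=0, x4=0
  x2=1: x1=0, x2=1, x3=0, x4=0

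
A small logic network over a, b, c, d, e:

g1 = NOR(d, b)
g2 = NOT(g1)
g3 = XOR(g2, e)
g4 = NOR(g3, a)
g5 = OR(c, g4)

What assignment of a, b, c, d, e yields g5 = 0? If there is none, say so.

a=1, b=0, c=0, d=1, e=0

g5 = OR(c, g4) must be 0, so both c = 0 and g4 = 0.
g4 = NOR(g3, a) must be 0, so at least one of g3, a is 1.
Check with a=1, b=0, c=0, d=1, e=0:
g1 = NOR(d, b) = NOR(1, 0) = 0
g2 = NOT(g1) = NOT 0 = 1
g3 = XOR(g2, e) = XOR(1, 0) = 1
g4 = NOR(g3, a) = NOR(1, 1) = 0
g5 = OR(c, g4) = OR(0, 0) = 0
So g5 = 0 as required.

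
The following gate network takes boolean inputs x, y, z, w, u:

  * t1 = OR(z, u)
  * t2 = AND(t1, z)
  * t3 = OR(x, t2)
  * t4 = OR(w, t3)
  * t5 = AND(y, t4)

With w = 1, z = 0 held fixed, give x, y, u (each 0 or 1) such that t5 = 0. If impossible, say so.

x=1, y=0, u=1

t5 = AND(y, t4) must be 0, so at least one of y, t4 is 0.
Check with w = 1, z = 0 and x=1, y=0, u=1:
t1 = OR(z, u) = OR(0, 1) = 1
t2 = AND(t1, z) = AND(1, 0) = 0
t3 = OR(x, t2) = OR(1, 0) = 1
t4 = OR(w, t3) = OR(1, 1) = 1
t5 = AND(y, t4) = AND(0, 1) = 0
So t5 = 0.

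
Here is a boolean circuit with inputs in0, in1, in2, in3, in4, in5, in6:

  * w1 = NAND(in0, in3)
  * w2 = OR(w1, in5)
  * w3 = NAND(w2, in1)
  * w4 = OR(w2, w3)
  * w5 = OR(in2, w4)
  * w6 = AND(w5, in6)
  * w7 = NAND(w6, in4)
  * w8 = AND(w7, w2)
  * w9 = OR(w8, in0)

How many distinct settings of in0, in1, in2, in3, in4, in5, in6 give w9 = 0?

w9 = OR(w8, in0) must be 0, so both w8 = 0 and in0 = 0.
Enumerating the 128 input combinations, 16 give w9 = 0 and 112 give w9 = 1.

16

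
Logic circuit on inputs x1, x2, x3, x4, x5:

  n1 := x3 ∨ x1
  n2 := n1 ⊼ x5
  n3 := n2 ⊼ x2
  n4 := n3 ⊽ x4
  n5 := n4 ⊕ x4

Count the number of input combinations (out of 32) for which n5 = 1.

21

n5 = n4 ⊕ x4 must be 1, so n4 and x4 differ.
Enumerating the 32 input combinations, 21 give n5 = 1 and 11 give n5 = 0.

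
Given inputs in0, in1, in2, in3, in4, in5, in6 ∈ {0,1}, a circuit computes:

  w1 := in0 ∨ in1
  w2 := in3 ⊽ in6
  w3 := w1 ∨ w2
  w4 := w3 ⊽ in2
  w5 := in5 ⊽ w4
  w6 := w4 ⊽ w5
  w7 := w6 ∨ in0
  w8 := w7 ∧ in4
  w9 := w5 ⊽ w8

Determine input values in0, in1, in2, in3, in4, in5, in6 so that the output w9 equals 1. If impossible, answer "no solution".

w9 = w5 ⊽ w8 must be 1, so both w5 = 0 and w8 = 0.
Check with in0=0, in1=0, in2=0, in3=1, in4=0, in5=1, in6=1:
w1 = in0 ∨ in1 = 0 ∨ 0 = 0
w2 = in3 ⊽ in6 = 1 ⊽ 1 = 0
w3 = w1 ∨ w2 = 0 ∨ 0 = 0
w4 = w3 ⊽ in2 = 0 ⊽ 0 = 1
w5 = in5 ⊽ w4 = 1 ⊽ 1 = 0
w6 = w4 ⊽ w5 = 1 ⊽ 0 = 0
w7 = w6 ∨ in0 = 0 ∨ 0 = 0
w8 = w7 ∧ in4 = 0 ∧ 0 = 0
w9 = w5 ⊽ w8 = 0 ⊽ 0 = 1
So w9 = 1 as required.

in0=0, in1=0, in2=0, in3=1, in4=0, in5=1, in6=1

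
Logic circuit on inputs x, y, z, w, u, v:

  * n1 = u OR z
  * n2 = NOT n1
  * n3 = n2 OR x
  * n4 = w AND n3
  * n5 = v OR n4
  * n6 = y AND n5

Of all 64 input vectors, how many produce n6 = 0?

n6 = y AND n5 must be 0, so at least one of y, n5 is 0.
Enumerating the 64 input combinations, 43 give n6 = 0 and 21 give n6 = 1.

43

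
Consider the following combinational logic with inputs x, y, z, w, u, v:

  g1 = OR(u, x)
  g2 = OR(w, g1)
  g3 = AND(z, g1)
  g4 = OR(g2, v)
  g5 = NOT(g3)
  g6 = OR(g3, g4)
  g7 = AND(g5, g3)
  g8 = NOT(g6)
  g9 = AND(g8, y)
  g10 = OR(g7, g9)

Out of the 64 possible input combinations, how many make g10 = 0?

g10 = OR(g7, g9) must be 0, so both g7 = 0 and g9 = 0.
g7 = AND(g5, g3) must be 0, so at least one of g5, g3 is 0.
Enumerating the 64 input combinations, 62 give g10 = 0 and 2 give g10 = 1.

62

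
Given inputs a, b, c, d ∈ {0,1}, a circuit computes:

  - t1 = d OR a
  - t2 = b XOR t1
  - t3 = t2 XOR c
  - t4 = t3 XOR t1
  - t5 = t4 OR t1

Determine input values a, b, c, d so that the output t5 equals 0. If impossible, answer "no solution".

t5 = t4 OR t1 must be 0, so both t4 = 0 and t1 = 0.
t4 = t3 XOR t1 must be 0, so t3 and t1 are equal.
Check with a=0 b=0 c=0 d=0:
t1 = d OR a = 0 OR 0 = 0
t2 = b XOR t1 = 0 XOR 0 = 0
t3 = t2 XOR c = 0 XOR 0 = 0
t4 = t3 XOR t1 = 0 XOR 0 = 0
t5 = t4 OR t1 = 0 OR 0 = 0
So t5 = 0 as required.

a=0 b=0 c=0 d=0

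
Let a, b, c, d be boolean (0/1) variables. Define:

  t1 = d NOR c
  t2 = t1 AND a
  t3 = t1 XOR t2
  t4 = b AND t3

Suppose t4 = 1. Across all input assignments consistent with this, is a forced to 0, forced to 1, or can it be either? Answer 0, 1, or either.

t4 = b AND t3 must be 1, so both b = 1 and t3 = 1.
t3 = t1 XOR t2 must be 1, so t1 and t2 differ.
Every assignment with t4 = 1 has a = 0; there are 1 such assignment(s).
  a=0, b=1, c=0, d=0

0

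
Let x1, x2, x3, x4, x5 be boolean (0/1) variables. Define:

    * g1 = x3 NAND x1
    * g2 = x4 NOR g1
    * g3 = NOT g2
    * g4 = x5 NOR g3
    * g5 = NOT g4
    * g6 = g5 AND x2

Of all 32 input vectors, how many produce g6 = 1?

g6 = g5 AND x2 must be 1, so both g5 = 1 and x2 = 1.
g5 = NOT g4 must be 1, so g4 = 0.
g4 = x5 NOR g3 must be 0, so at least one of x5, g3 is 1.
Enumerating the 32 input combinations, 15 give g6 = 1 and 17 give g6 = 0.

15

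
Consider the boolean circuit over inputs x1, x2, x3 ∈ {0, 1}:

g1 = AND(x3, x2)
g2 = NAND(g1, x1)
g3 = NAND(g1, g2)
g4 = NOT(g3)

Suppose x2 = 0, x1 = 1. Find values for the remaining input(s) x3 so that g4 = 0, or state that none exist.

x3=0

g4 = NOT(g3) must be 0, so g3 = 1.
Check with x2 = 0, x1 = 1 and x3=0:
g1 = AND(x3, x2) = AND(0, 0) = 0
g2 = NAND(g1, x1) = NAND(0, 1) = 1
g3 = NAND(g1, g2) = NAND(0, 1) = 1
g4 = NOT(g3) = NOT 1 = 0
So g4 = 0.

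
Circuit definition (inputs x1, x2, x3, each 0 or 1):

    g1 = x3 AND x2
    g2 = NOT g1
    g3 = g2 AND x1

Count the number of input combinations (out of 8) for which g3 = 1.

3

g3 = g2 AND x1 must be 1, so both g2 = 1 and x1 = 1.
g2 = NOT g1 must be 1, so g1 = 0.
g1 = x3 AND x2 must be 0, so at least one of x3, x2 is 0.
Satisfying assignments:
  x1=1, x2=0, x3=0
  x1=1, x2=0, x3=1
  x1=1, x2=1, x3=0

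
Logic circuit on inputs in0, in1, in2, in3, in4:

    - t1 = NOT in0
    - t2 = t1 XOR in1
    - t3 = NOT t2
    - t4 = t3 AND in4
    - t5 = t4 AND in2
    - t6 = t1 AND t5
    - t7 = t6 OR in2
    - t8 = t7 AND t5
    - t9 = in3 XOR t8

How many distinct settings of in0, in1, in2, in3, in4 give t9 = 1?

16

t9 = in3 XOR t8 must be 1, so in3 and t8 differ.
Enumerating the 32 input combinations, 16 give t9 = 1 and 16 give t9 = 0.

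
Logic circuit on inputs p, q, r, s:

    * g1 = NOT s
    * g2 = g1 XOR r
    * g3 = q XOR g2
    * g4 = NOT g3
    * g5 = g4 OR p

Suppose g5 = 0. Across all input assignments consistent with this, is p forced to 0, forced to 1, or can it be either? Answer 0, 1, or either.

g5 = g4 OR p must be 0, so both g4 = 0 and p = 0.
Every assignment with g5 = 0 has p = 0; there are 4 such assignment(s).
  p=0, q=0, r=0, s=0
  p=0, q=0, r=1, s=1
  p=0, q=1, r=0, s=1
  p=0, q=1, r=1, s=0

0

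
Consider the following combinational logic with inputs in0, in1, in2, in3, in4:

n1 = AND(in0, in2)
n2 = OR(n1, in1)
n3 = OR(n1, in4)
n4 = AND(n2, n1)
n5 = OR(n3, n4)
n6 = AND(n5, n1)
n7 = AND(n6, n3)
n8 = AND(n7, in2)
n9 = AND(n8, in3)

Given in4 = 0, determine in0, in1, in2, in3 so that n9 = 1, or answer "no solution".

in0=1, in1=1, in2=1, in3=1

Check with in4 = 0 and in0=1, in1=1, in2=1, in3=1:
n1 = AND(in0, in2) = AND(1, 1) = 1
n2 = OR(n1, in1) = OR(1, 1) = 1
n3 = OR(n1, in4) = OR(1, 0) = 1
n4 = AND(n2, n1) = AND(1, 1) = 1
n5 = OR(n3, n4) = OR(1, 1) = 1
n6 = AND(n5, n1) = AND(1, 1) = 1
n7 = AND(n6, n3) = AND(1, 1) = 1
n8 = AND(n7, in2) = AND(1, 1) = 1
n9 = AND(n8, in3) = AND(1, 1) = 1
So n9 = 1.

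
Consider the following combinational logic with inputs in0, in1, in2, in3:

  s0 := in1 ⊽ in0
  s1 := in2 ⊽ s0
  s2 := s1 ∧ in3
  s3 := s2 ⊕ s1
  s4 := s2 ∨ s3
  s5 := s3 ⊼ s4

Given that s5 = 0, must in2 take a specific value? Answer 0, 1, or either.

s5 = s3 ⊼ s4 must be 0, so both s3 = 1 and s4 = 1.
Every assignment with s5 = 0 has in2 = 0; there are 3 such assignment(s).
  in0=0, in1=1, in2=0, in3=0
  in0=1, in1=0, in2=0, in3=0
  in0=1, in1=1, in2=0, in3=0

0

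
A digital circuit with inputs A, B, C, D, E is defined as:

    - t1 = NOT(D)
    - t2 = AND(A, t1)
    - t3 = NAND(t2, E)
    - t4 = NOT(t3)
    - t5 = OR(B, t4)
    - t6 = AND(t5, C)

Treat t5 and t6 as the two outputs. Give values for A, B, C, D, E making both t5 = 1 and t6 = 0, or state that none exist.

A=1, B=1, C=0, D=0, E=0

Check with A=1, B=1, C=0, D=0, E=0:
t1 = NOT(D) = NOT 0 = 1
t2 = AND(A, t1) = AND(1, 1) = 1
t3 = NAND(t2, E) = NAND(1, 0) = 1
t4 = NOT(t3) = NOT 1 = 0
t5 = OR(B, t4) = OR(1, 0) = 1
t6 = AND(t5, C) = AND(1, 0) = 0
So t5 = 1 and t6 = 0.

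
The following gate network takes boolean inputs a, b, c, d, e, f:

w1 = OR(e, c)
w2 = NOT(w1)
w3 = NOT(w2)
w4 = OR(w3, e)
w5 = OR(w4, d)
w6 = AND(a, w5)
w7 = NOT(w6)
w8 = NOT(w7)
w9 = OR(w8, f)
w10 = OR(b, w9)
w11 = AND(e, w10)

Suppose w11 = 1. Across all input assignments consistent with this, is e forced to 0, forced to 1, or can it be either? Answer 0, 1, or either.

w11 = AND(e, w10) must be 1, so both e = 1 and w10 = 1.
Every assignment with w11 = 1 has e = 1; there are 28 such assignment(s).

1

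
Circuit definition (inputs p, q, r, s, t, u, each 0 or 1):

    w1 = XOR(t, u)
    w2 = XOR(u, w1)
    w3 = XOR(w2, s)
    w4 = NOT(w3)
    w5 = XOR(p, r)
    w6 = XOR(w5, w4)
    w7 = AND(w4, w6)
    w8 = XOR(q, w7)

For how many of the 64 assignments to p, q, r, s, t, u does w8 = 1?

32

w8 = XOR(q, w7) must be 1, so q and w7 differ.
Enumerating the 64 input combinations, 32 give w8 = 1 and 32 give w8 = 0.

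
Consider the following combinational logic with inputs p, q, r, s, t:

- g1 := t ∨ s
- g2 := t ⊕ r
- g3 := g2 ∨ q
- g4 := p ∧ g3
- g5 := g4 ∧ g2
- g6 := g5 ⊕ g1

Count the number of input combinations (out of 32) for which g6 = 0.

g6 = g5 ⊕ g1 must be 0, so g5 and g1 are equal.
Enumerating the 32 input combinations, 12 give g6 = 0 and 20 give g6 = 1.

12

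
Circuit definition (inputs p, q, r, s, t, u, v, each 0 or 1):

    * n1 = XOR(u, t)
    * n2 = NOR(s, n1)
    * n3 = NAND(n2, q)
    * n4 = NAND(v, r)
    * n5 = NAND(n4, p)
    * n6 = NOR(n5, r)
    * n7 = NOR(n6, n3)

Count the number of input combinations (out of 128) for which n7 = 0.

n7 = NOR(n6, n3) must be 0, so at least one of n6, n3 is 1.
Enumerating the 128 input combinations, 116 give n7 = 0 and 12 give n7 = 1.

116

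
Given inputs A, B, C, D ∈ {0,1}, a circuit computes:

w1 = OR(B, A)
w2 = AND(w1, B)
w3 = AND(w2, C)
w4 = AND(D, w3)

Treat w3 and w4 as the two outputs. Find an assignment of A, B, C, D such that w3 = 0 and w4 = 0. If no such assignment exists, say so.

Check with A=1, B=0, C=1, D=1:
w1 = OR(B, A) = OR(0, 1) = 1
w2 = AND(w1, B) = AND(1, 0) = 0
w3 = AND(w2, C) = AND(0, 1) = 0
w4 = AND(D, w3) = AND(1, 0) = 0
So w3 = 0 and w4 = 0.

A=1, B=0, C=1, D=1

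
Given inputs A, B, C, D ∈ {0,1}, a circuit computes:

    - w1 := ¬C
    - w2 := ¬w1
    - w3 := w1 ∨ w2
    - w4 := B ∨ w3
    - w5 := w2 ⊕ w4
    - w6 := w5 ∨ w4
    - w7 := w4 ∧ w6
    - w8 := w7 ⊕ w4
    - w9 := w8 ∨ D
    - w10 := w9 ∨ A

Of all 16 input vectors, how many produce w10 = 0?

4

w10 = w9 ∨ A must be 0, so both w9 = 0 and A = 0.
Satisfying assignments:
  A=0, B=0, C=0, D=0
  A=0, B=0, C=1, D=0
  A=0, B=1, C=0, D=0
  A=0, B=1, C=1, D=0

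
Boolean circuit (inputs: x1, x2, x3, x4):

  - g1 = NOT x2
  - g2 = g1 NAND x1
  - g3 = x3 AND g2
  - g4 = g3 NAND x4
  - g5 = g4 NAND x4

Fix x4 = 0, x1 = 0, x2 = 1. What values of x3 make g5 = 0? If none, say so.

no solution exists

With x4 = 0, x1 = 0, x2 = 1 fixed, none of the 2 settings of x3 give g5 = 0.
For example, with x3=0:
g1 = NOT x2 = NOT 1 = 0
g2 = g1 NAND x1 = 0 NAND 0 = 1
g3 = x3 AND g2 = 0 AND 1 = 0
g4 = g3 NAND x4 = 0 NAND 0 = 1
g5 = g4 NAND x4 = 1 NAND 0 = 1
giving g5 = 1 ≠ 0.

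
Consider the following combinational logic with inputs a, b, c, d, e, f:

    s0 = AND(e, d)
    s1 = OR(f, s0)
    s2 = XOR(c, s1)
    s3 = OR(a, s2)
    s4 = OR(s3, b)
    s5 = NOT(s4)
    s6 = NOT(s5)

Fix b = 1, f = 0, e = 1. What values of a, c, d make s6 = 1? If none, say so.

a=0, c=1, d=0

Check with b = 1, f = 0, e = 1 and a=0, c=1, d=0:
s0 = AND(e, d) = AND(1, 0) = 0
s1 = OR(f, s0) = OR(0, 0) = 0
s2 = XOR(c, s1) = XOR(1, 0) = 1
s3 = OR(a, s2) = OR(0, 1) = 1
s4 = OR(s3, b) = OR(1, 1) = 1
s5 = NOT(s4) = NOT 1 = 0
s6 = NOT(s5) = NOT 0 = 1
So s6 = 1.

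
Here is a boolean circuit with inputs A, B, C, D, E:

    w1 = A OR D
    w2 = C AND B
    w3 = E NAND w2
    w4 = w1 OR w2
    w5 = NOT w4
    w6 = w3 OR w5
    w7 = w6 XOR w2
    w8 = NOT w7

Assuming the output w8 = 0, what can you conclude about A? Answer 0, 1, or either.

either

Both values of A occur among assignments with w8 = 0:
  A=0: A=0, B=0, C=0, D=0, E=0
  A=1: A=1, B=0, C=0, D=0, E=0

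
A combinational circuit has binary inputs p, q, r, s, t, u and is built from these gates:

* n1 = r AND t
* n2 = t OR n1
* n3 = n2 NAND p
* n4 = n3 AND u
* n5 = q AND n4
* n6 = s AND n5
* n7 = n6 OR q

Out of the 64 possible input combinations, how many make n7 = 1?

n7 = n6 OR q must be 1, so at least one of n6, q is 1.
Enumerating the 64 input combinations, 32 give n7 = 1 and 32 give n7 = 0.

32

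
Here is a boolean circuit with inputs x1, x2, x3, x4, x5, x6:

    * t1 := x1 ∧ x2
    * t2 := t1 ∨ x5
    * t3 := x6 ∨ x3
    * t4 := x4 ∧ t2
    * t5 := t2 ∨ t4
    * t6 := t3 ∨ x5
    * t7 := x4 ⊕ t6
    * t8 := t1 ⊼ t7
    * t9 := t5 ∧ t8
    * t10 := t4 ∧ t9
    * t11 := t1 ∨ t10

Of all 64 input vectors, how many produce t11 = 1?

t11 = t1 ∨ t10 must be 1, so at least one of t1, t10 is 1.
Enumerating the 64 input combinations, 28 give t11 = 1 and 36 give t11 = 0.

28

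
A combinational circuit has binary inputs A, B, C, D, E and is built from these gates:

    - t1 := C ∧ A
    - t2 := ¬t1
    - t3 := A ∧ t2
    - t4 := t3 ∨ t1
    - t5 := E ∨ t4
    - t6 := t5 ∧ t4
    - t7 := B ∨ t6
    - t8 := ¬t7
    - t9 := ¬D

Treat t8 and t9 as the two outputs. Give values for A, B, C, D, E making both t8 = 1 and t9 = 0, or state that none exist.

A=0 B=0 C=1 D=1 E=0

Check with A=0 B=0 C=1 D=1 E=0:
t1 = C ∧ A = 1 ∧ 0 = 0
t2 = ¬t1 = ¬0 = 1
t3 = A ∧ t2 = 0 ∧ 1 = 0
t4 = t3 ∨ t1 = 0 ∨ 0 = 0
t5 = E ∨ t4 = 0 ∨ 0 = 0
t6 = t5 ∧ t4 = 0 ∧ 0 = 0
t7 = B ∨ t6 = 0 ∨ 0 = 0
t8 = ¬t7 = ¬0 = 1
t9 = ¬D = ¬1 = 0
So t8 = 1 and t9 = 0.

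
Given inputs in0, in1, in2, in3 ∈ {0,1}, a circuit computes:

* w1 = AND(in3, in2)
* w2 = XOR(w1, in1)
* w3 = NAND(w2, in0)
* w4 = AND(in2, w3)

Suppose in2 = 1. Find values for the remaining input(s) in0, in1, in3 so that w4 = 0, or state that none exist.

in0=1, in1=1, in3=0

w4 = AND(in2, w3) must be 0, so at least one of in2, w3 is 0.
Check with in2 = 1 and in0=1, in1=1, in3=0:
w1 = AND(in3, in2) = AND(0, 1) = 0
w2 = XOR(w1, in1) = XOR(0, 1) = 1
w3 = NAND(w2, in0) = NAND(1, 1) = 0
w4 = AND(in2, w3) = AND(1, 0) = 0
So w4 = 0.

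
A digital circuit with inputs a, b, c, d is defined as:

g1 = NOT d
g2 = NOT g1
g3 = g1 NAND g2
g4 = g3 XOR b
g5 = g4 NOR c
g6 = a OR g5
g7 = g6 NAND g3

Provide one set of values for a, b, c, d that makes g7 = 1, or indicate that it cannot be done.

g7 = g6 NAND g3 must be 1, so at least one of g6, g3 is 0.
Check with a=0 b=1 c=1 d=0:
g1 = NOT d = NOT 0 = 1
g2 = NOT g1 = NOT 1 = 0
g3 = g1 NAND g2 = 1 NAND 0 = 1
g4 = g3 XOR b = 1 XOR 1 = 0
g5 = g4 NOR c = 0 NOR 1 = 0
g6 = a OR g5 = 0 OR 0 = 0
g7 = g6 NAND g3 = 0 NAND 1 = 1
So g7 = 1 as required.

a=0 b=1 c=1 d=0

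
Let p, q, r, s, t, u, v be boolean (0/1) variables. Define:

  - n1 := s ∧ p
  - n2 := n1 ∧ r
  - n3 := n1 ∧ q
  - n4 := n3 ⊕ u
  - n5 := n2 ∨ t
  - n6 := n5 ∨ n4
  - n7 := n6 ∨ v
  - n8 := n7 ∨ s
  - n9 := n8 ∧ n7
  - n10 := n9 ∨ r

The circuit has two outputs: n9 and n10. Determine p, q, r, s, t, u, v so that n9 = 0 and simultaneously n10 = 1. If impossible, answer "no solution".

Check with p=0, q=0, r=1, s=0, t=0, u=0, v=0:
n1 = s ∧ p = 0 ∧ 0 = 0
n2 = n1 ∧ r = 0 ∧ 1 = 0
n3 = n1 ∧ q = 0 ∧ 0 = 0
n4 = n3 ⊕ u = 0 ⊕ 0 = 0
n5 = n2 ∨ t = 0 ∨ 0 = 0
n6 = n5 ∨ n4 = 0 ∨ 0 = 0
n7 = n6 ∨ v = 0 ∨ 0 = 0
n8 = n7 ∨ s = 0 ∨ 0 = 0
n9 = n8 ∧ n7 = 0 ∧ 0 = 0
n10 = n9 ∨ r = 0 ∨ 1 = 1
So n9 = 0 and n10 = 1.

p=0, q=0, r=1, s=0, t=0, u=0, v=0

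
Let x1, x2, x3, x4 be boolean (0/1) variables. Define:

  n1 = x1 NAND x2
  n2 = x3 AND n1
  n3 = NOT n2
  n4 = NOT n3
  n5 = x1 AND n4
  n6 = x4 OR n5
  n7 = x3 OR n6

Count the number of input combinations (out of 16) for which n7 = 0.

n7 = x3 OR n6 must be 0, so both x3 = 0 and n6 = 0.
n6 = x4 OR n5 must be 0, so both x4 = 0 and n5 = 0.
n5 = x1 AND n4 must be 0, so at least one of x1, n4 is 0.
Satisfying assignments:
  x1=0, x2=0, x3=0, x4=0
  x1=0, x2=1, x3=0, x4=0
  x1=1, x2=0, x3=0, x4=0
  x1=1, x2=1, x3=0, x4=0

4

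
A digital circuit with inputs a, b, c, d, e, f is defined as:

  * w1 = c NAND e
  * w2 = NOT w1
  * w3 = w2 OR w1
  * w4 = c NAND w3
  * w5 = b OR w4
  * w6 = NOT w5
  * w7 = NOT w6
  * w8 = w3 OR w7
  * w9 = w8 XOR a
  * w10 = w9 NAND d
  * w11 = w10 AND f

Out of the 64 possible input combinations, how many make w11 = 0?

w11 = w10 AND f must be 0, so at least one of w10, f is 0.
Enumerating the 64 input combinations, 40 give w11 = 0 and 24 give w11 = 1.

40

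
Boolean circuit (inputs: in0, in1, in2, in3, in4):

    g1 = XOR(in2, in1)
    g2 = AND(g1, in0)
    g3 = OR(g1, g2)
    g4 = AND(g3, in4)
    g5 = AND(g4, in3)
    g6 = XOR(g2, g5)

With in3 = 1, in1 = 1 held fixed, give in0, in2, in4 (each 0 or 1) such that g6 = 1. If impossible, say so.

in0=1 in2=0 in4=0

g6 = XOR(g2, g5) must be 1, so g2 and g5 differ.
Check with in3 = 1, in1 = 1 and in0=1, in2=0, in4=0:
g1 = XOR(in2, in1) = XOR(0, 1) = 1
g2 = AND(g1, in0) = AND(1, 1) = 1
g3 = OR(g1, g2) = OR(1, 1) = 1
g4 = AND(g3, in4) = AND(1, 0) = 0
g5 = AND(g4, in3) = AND(0, 1) = 0
g6 = XOR(g2, g5) = XOR(1, 0) = 1
So g6 = 1.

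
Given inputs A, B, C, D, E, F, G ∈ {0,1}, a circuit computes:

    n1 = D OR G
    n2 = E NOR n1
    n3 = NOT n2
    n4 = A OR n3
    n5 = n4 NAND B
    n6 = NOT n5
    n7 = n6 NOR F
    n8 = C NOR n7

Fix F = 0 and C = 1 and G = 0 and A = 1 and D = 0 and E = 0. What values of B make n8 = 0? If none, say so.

n8 = C NOR n7 must be 0, so at least one of C, n7 is 1.
Check with F = 0 and C = 1 and G = 0 and A = 1 and D = 0 and E = 0 and B=1:
n1 = D OR G = 0 OR 0 = 0
n2 = E NOR n1 = 0 NOR 0 = 1
n3 = NOT n2 = NOT 1 = 0
n4 = A OR n3 = 1 OR 0 = 1
n5 = n4 NAND B = 1 NAND 1 = 0
n6 = NOT n5 = NOT 0 = 1
n7 = n6 NOR F = 1 NOR 0 = 0
n8 = C NOR n7 = 1 NOR 0 = 0
So n8 = 0.

B=1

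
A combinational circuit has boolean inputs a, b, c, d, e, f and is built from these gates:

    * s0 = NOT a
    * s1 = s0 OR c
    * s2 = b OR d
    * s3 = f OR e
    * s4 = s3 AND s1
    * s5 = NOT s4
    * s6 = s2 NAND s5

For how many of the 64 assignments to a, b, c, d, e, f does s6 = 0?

21

s6 = s2 NAND s5 must be 0, so both s2 = 1 and s5 = 1.
s2 = b OR d must be 1, so at least one of b, d is 1.
s5 = NOT s4 must be 1, so s4 = 0.
Enumerating the 64 input combinations, 21 give s6 = 0 and 43 give s6 = 1.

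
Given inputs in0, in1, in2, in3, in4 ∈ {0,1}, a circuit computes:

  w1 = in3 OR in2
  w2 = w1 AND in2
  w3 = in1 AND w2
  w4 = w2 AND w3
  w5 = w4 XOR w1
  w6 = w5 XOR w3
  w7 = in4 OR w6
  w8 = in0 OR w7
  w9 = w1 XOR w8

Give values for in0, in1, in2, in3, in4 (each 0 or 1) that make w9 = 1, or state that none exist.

in0=1, in1=1, in2=0, in3=0, in4=1

Check with in0=1, in1=1, in2=0, in3=0, in4=1:
w1 = in3 OR in2 = 0 OR 0 = 0
w2 = w1 AND in2 = 0 AND 0 = 0
w3 = in1 AND w2 = 1 AND 0 = 0
w4 = w2 AND w3 = 0 AND 0 = 0
w5 = w4 XOR w1 = 0 XOR 0 = 0
w6 = w5 XOR w3 = 0 XOR 0 = 0
w7 = in4 OR w6 = 1 OR 0 = 1
w8 = in0 OR w7 = 1 OR 1 = 1
w9 = w1 XOR w8 = 0 XOR 1 = 1
So w9 = 1 as required.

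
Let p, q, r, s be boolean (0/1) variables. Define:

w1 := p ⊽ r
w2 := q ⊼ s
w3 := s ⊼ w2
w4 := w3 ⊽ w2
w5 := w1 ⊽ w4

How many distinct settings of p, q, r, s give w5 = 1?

12

w5 = w1 ⊽ w4 must be 1, so both w1 = 0 and w4 = 0.
Enumerating the 16 input combinations, 12 give w5 = 1 and 4 give w5 = 0.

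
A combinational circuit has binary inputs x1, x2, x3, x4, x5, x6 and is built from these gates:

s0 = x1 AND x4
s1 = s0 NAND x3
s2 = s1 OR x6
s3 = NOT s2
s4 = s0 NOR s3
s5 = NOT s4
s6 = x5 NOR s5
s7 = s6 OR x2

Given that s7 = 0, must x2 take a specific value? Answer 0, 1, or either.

0

s7 = s6 OR x2 must be 0, so both s6 = 0 and x2 = 0.
s6 = x5 NOR s5 must be 0, so at least one of x5, s5 is 1.
Every assignment with s7 = 0 has x2 = 0; there are 20 such assignment(s).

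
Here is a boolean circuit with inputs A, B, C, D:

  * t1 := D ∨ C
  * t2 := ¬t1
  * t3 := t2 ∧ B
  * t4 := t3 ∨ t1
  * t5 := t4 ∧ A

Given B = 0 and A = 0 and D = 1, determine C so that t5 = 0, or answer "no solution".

t5 = t4 ∧ A must be 0, so at least one of t4, A is 0.
Check with B = 0 and A = 0 and D = 1 and C=1:
t1 = D ∨ C = 1 ∨ 1 = 1
t2 = ¬t1 = ¬1 = 0
t3 = t2 ∧ B = 0 ∧ 0 = 0
t4 = t3 ∨ t1 = 0 ∨ 1 = 1
t5 = t4 ∧ A = 1 ∧ 0 = 0
So t5 = 0.

C=1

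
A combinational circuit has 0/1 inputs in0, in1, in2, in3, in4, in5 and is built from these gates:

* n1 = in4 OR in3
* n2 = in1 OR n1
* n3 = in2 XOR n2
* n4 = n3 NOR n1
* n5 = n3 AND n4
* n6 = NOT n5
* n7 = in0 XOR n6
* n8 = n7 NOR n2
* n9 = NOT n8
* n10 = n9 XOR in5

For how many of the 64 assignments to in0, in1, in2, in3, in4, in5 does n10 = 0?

n10 = n9 XOR in5 must be 0, so n9 and in5 are equal.
Enumerating the 64 input combinations, 32 give n10 = 0 and 32 give n10 = 1.

32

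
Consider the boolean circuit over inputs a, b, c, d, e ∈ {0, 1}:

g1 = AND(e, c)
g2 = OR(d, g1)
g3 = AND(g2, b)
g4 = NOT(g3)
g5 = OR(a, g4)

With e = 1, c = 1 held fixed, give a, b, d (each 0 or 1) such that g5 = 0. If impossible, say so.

a=0 b=1 d=1

Check with e = 1, c = 1 and a=0, b=1, d=1:
g1 = AND(e, c) = AND(1, 1) = 1
g2 = OR(d, g1) = OR(1, 1) = 1
g3 = AND(g2, b) = AND(1, 1) = 1
g4 = NOT(g3) = NOT 1 = 0
g5 = OR(a, g4) = OR(0, 0) = 0
So g5 = 0.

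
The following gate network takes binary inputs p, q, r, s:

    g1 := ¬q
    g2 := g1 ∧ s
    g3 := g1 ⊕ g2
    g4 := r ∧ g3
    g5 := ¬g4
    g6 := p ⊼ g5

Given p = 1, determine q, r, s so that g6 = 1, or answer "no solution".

q=0, r=1, s=0

g6 = p ⊼ g5 must be 1, so at least one of p, g5 is 0.
Check with p = 1 and q=0, r=1, s=0:
g1 = ¬q = ¬0 = 1
g2 = g1 ∧ s = 1 ∧ 0 = 0
g3 = g1 ⊕ g2 = 1 ⊕ 0 = 1
g4 = r ∧ g3 = 1 ∧ 1 = 1
g5 = ¬g4 = ¬1 = 0
g6 = p ⊼ g5 = 1 ⊼ 0 = 1
So g6 = 1.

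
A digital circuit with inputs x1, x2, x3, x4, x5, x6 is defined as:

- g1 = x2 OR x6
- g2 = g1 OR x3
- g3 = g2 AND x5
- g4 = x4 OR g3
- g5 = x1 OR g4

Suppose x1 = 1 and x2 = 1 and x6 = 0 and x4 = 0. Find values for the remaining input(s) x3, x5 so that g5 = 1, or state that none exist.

x3=0, x5=0

Check with x1 = 1 and x2 = 1 and x6 = 0 and x4 = 0 and x3=0, x5=0:
g1 = x2 OR x6 = 1 OR 0 = 1
g2 = g1 OR x3 = 1 OR 0 = 1
g3 = g2 AND x5 = 1 AND 0 = 0
g4 = x4 OR g3 = 0 OR 0 = 0
g5 = x1 OR g4 = 1 OR 0 = 1
So g5 = 1.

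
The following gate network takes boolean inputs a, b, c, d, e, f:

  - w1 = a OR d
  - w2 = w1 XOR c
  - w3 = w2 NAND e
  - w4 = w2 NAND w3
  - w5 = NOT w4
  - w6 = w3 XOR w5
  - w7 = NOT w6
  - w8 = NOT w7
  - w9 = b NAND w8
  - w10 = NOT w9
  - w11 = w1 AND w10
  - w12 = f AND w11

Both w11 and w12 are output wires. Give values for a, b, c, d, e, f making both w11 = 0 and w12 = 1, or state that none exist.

no solution exists

Across all 64 input combinations, none give both w11 = 0 and w12 = 1.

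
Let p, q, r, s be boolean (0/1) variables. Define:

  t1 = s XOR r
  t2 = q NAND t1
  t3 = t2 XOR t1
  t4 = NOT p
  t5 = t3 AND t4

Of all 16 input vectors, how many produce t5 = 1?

6

t5 = t3 AND t4 must be 1, so both t3 = 1 and t4 = 1.
t3 = t2 XOR t1 must be 1, so t2 and t1 differ.
t4 = NOT p must be 1, so p = 0.
Enumerating the 16 input combinations, 6 give t5 = 1 and 10 give t5 = 0.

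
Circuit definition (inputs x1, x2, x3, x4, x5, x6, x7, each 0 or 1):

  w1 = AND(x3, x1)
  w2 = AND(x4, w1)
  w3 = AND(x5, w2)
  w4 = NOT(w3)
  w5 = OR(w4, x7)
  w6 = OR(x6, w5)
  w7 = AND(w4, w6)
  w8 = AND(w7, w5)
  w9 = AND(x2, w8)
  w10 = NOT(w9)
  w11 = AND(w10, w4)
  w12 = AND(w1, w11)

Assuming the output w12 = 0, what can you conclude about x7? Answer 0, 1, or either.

either

Both values of x7 occur among assignments with w12 = 0:
  x7=0: x1=0, x2=0, x3=0, x4=0, x5=0, x6=0, x7=0
  x7=1: x1=0, x2=0, x3=0, x4=0, x5=0, x6=0, x7=1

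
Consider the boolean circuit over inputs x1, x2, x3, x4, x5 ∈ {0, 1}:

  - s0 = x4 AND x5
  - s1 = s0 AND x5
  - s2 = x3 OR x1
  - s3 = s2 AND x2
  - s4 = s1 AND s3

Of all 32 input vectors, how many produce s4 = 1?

3

s4 = s1 AND s3 must be 1, so both s1 = 1 and s3 = 1.
s1 = s0 AND x5 must be 1, so both s0 = 1 and x5 = 1.
Satisfying assignments:
  x1=0, x2=1, x3=1, x4=1, x5=1
  x1=1, x2=1, x3=0, x4=1, x5=1
  x1=1, x2=1, x3=1, x4=1, x5=1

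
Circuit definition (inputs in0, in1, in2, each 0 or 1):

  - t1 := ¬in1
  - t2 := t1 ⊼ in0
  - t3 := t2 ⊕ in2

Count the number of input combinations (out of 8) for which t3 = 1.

t3 = t2 ⊕ in2 must be 1, so t2 and in2 differ.
Enumerating the 8 input combinations, 4 give t3 = 1 and 4 give t3 = 0.

4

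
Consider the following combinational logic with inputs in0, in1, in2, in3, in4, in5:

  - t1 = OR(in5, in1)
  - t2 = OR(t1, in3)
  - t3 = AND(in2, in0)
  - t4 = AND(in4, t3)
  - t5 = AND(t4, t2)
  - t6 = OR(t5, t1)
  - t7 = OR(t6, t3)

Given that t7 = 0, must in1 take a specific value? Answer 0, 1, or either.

0

t7 = OR(t6, t3) must be 0, so both t6 = 0 and t3 = 0.
t6 = OR(t5, t1) must be 0, so both t5 = 0 and t1 = 0.
Every assignment with t7 = 0 has in1 = 0; there are 12 such assignment(s).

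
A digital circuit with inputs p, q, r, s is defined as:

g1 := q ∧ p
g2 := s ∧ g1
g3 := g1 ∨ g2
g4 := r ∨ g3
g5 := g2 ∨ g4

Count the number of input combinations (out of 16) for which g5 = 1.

g5 = g2 ∨ g4 must be 1, so at least one of g2, g4 is 1.
Enumerating the 16 input combinations, 10 give g5 = 1 and 6 give g5 = 0.

10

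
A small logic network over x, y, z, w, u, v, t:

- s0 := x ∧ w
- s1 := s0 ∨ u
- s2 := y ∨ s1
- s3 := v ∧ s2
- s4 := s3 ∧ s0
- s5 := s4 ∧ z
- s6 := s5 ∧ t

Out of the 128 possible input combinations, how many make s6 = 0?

s6 = s5 ∧ t must be 0, so at least one of s5, t is 0.
Enumerating the 128 input combinations, 124 give s6 = 0 and 4 give s6 = 1.

124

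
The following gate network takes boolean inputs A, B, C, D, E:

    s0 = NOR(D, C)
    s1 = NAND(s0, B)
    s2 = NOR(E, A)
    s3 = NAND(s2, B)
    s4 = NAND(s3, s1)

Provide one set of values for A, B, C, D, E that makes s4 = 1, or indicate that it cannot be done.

s4 = NAND(s3, s1) must be 1, so at least one of s3, s1 is 0.
Check with A=1, B=1, C=0, D=0, E=0:
s0 = NOR(D, C) = NOR(0, 0) = 1
s1 = NAND(s0, B) = NAND(1, 1) = 0
s2 = NOR(E, A) = NOR(0, 1) = 0
s3 = NAND(s2, B) = NAND(0, 1) = 1
s4 = NAND(s3, s1) = NAND(1, 0) = 1
So s4 = 1 as required.

A=1, B=1, C=0, D=0, E=0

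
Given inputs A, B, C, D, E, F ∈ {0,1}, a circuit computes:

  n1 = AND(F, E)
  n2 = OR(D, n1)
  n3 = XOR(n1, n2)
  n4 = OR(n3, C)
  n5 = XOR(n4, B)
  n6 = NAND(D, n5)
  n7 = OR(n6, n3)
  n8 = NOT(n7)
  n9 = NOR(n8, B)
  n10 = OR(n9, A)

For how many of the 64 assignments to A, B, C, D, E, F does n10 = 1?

n10 = OR(n9, A) must be 1, so at least one of n9, A is 1.
Enumerating the 64 input combinations, 47 give n10 = 1 and 17 give n10 = 0.

47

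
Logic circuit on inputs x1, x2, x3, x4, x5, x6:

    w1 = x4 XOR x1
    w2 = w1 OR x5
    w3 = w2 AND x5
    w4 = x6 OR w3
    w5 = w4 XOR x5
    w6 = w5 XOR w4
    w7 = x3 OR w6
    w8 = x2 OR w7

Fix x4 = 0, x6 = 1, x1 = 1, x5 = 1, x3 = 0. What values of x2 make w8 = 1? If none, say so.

x2=0

w8 = x2 OR w7 must be 1, so at least one of x2, w7 is 1.
Check with x4 = 0, x6 = 1, x1 = 1, x5 = 1, x3 = 0 and x2=0:
w1 = x4 XOR x1 = 0 XOR 1 = 1
w2 = w1 OR x5 = 1 OR 1 = 1
w3 = w2 AND x5 = 1 AND 1 = 1
w4 = x6 OR w3 = 1 OR 1 = 1
w5 = w4 XOR x5 = 1 XOR 1 = 0
w6 = w5 XOR w4 = 0 XOR 1 = 1
w7 = x3 OR w6 = 0 OR 1 = 1
w8 = x2 OR w7 = 0 OR 1 = 1
So w8 = 1.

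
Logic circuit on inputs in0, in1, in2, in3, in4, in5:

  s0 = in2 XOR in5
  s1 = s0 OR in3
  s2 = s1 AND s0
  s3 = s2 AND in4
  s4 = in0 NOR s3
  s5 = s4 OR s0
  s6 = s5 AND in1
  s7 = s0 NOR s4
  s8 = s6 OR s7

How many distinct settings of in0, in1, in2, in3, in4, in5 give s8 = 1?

40

s8 = s6 OR s7 must be 1, so at least one of s6, s7 is 1.
Enumerating the 64 input combinations, 40 give s8 = 1 and 24 give s8 = 0.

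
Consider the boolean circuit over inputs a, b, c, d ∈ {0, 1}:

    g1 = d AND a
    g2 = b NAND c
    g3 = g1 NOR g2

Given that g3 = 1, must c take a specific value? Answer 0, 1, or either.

1

g3 = g1 NOR g2 must be 1, so both g1 = 0 and g2 = 0.
g1 = d AND a must be 0, so at least one of d, a is 0.
g2 = b NAND c must be 0, so both b = 1 and c = 1.
Every assignment with g3 = 1 has c = 1; there are 3 such assignment(s).
  a=0, b=1, c=1, d=0
  a=0, b=1, c=1, d=1
  a=1, b=1, c=1, d=0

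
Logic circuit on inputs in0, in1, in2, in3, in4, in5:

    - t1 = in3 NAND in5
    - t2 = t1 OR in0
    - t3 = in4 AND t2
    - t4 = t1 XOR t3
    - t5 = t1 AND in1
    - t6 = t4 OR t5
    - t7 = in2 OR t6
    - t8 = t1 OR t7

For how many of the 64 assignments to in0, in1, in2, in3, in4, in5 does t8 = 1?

t8 = t1 OR t7 must be 1, so at least one of t1, t7 is 1.
Enumerating the 64 input combinations, 58 give t8 = 1 and 6 give t8 = 0.

58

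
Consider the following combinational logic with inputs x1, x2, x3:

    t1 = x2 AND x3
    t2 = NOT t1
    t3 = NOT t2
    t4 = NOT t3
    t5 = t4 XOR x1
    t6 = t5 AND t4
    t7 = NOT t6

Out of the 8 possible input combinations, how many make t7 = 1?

t7 = NOT t6 must be 1, so t6 = 0.
t6 = t5 AND t4 must be 0, so at least one of t5, t4 is 0.
Satisfying assignments:
  x1=0, x2=1, x3=1
  x1=1, x2=0, x3=0
  x1=1, x2=0, x3=1
  x1=1, x2=1, x3=0
  x1=1, x2=1, x3=1

5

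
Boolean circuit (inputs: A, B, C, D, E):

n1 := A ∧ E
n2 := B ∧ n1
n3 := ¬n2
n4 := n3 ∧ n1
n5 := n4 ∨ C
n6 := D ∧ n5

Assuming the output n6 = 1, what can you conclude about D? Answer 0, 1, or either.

n6 = D ∧ n5 must be 1, so both D = 1 and n5 = 1.
Every assignment with n6 = 1 has D = 1; there are 9 such assignment(s).

1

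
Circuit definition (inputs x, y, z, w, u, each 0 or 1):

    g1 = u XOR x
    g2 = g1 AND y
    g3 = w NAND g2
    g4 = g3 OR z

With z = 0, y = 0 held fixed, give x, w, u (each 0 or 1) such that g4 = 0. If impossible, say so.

With z = 0, y = 0 fixed, none of the 8 settings of x, w, u give g4 = 0.
For example, with x=0, w=0, u=1:
g1 = u XOR x = 1 XOR 0 = 1
g2 = g1 AND y = 1 AND 0 = 0
g3 = w NAND g2 = 0 NAND 0 = 1
g4 = g3 OR z = 1 OR 0 = 1
giving g4 = 1 ≠ 0.

no solution exists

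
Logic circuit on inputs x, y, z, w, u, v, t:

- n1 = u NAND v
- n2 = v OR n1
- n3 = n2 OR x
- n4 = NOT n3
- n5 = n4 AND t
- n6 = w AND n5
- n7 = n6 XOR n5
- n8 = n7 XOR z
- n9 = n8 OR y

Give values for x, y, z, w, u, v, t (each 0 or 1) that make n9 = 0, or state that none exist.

n9 = n8 OR y must be 0, so both n8 = 0 and y = 0.
Check with x=0 y=0 z=0 w=1 u=0 v=0 t=1:
n1 = u NAND v = 0 NAND 0 = 1
n2 = v OR n1 = 0 OR 1 = 1
n3 = n2 OR x = 1 OR 0 = 1
n4 = NOT n3 = NOT 1 = 0
n5 = n4 AND t = 0 AND 1 = 0
n6 = w AND n5 = 1 AND 0 = 0
n7 = n6 XOR n5 = 0 XOR 0 = 0
n8 = n7 XOR z = 0 XOR 0 = 0
n9 = n8 OR y = 0 OR 0 = 0
So n9 = 0 as required.

x=0 y=0 z=0 w=1 u=0 v=0 t=1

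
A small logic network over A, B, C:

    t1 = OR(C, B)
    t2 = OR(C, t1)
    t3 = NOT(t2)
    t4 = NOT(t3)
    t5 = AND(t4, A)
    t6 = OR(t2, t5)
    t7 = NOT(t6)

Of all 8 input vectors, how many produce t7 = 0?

6

t7 = NOT(t6) must be 0, so t6 = 1.
Satisfying assignments:
  A=0, B=0, C=1
  A=0, B=1, C=0
  A=0, B=1, C=1
  A=1, B=0, C=1
  A=1, B=1, C=0
  A=1, B=1, C=1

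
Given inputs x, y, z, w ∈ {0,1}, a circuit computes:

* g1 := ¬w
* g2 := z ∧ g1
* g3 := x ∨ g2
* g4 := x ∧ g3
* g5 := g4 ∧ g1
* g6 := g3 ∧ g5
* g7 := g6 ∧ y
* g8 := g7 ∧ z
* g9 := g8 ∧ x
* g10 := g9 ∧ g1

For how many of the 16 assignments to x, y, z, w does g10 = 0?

15

g10 = g9 ∧ g1 must be 0, so at least one of g9, g1 is 0.
Enumerating the 16 input combinations, 15 give g10 = 0 and 1 give g10 = 1.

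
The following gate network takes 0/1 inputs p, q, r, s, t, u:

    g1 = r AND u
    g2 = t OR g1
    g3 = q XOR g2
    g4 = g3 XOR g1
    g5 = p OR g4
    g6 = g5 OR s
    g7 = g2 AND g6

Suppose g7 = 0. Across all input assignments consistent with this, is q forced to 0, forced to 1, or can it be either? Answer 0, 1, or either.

either

Both values of q occur among assignments with g7 = 0:
  q=0: p=0, q=0, r=0, s=0, t=0, u=0
  q=1: p=0, q=1, r=0, s=0, t=0, u=0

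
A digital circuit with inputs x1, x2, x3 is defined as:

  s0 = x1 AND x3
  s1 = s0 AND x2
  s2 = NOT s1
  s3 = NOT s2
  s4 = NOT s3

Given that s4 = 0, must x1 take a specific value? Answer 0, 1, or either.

1

s4 = NOT s3 must be 0, so s3 = 1.
s3 = NOT s2 must be 1, so s2 = 0.
Every assignment with s4 = 0 has x1 = 1; there are 1 such assignment(s).
  x1=1, x2=1, x3=1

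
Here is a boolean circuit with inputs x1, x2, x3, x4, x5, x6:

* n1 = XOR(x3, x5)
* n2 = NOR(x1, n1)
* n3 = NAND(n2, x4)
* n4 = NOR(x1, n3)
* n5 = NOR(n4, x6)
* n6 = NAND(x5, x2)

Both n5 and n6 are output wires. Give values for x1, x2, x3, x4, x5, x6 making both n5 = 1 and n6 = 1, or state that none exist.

x1=1, x2=0, x3=0, x4=0, x5=0, x6=0

Check with x1=1, x2=0, x3=0, x4=0, x5=0, x6=0:
n1 = XOR(x3, x5) = XOR(0, 0) = 0
n2 = NOR(x1, n1) = NOR(1, 0) = 0
n3 = NAND(n2, x4) = NAND(0, 0) = 1
n4 = NOR(x1, n3) = NOR(1, 1) = 0
n5 = NOR(n4, x6) = NOR(0, 0) = 1
n6 = NAND(x5, x2) = NAND(0, 0) = 1
So n5 = 1 and n6 = 1.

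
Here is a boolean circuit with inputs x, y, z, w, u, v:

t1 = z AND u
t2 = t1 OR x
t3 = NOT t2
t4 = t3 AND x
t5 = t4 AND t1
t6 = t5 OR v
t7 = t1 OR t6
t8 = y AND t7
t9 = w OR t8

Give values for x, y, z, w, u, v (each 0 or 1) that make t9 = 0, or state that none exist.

t9 = w OR t8 must be 0, so both w = 0 and t8 = 0.
t8 = y AND t7 must be 0, so at least one of y, t7 is 0.
Check with x=1 y=0 z=1 w=0 u=0 v=0:
t1 = z AND u = 1 AND 0 = 0
t2 = t1 OR x = 0 OR 1 = 1
t3 = NOT t2 = NOT 1 = 0
t4 = t3 AND x = 0 AND 1 = 0
t5 = t4 AND t1 = 0 AND 0 = 0
t6 = t5 OR v = 0 OR 0 = 0
t7 = t1 OR t6 = 0 OR 0 = 0
t8 = y AND t7 = 0 AND 0 = 0
t9 = w OR t8 = 0 OR 0 = 0
So t9 = 0 as required.

x=1 y=0 z=1 w=0 u=0 v=0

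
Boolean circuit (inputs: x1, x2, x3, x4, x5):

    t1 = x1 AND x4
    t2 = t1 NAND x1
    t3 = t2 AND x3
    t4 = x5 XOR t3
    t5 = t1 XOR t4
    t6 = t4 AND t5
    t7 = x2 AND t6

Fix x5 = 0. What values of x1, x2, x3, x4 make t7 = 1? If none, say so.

x1=1, x2=1, x3=1, x4=0

Check with x5 = 0 and x1=1, x2=1, x3=1, x4=0:
t1 = x1 AND x4 = 1 AND 0 = 0
t2 = t1 NAND x1 = 0 NAND 1 = 1
t3 = t2 AND x3 = 1 AND 1 = 1
t4 = x5 XOR t3 = 0 XOR 1 = 1
t5 = t1 XOR t4 = 0 XOR 1 = 1
t6 = t4 AND t5 = 1 AND 1 = 1
t7 = x2 AND t6 = 1 AND 1 = 1
So t7 = 1.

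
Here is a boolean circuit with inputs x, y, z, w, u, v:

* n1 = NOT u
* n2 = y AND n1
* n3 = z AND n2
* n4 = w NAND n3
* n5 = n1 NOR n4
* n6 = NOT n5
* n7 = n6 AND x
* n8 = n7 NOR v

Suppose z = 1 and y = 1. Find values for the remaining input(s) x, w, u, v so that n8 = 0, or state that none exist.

n8 = n7 NOR v must be 0, so at least one of n7, v is 1.
Check with z = 1 and y = 1 and x=0, w=0, u=1, v=1:
n1 = NOT u = NOT 1 = 0
n2 = y AND n1 = 1 AND 0 = 0
n3 = z AND n2 = 1 AND 0 = 0
n4 = w NAND n3 = 0 NAND 0 = 1
n5 = n1 NOR n4 = 0 NOR 1 = 0
n6 = NOT n5 = NOT 0 = 1
n7 = n6 AND x = 1 AND 0 = 0
n8 = n7 NOR v = 0 NOR 1 = 0
So n8 = 0.

x=0, w=0, u=1, v=1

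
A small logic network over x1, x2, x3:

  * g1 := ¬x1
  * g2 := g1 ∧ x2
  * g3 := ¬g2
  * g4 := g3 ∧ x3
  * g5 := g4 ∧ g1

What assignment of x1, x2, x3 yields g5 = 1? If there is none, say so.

g5 = g4 ∧ g1 must be 1, so both g4 = 1 and g1 = 1.
Check with x1=0, x2=0, x3=1:
g1 = ¬x1 = ¬0 = 1
g2 = g1 ∧ x2 = 1 ∧ 0 = 0
g3 = ¬g2 = ¬0 = 1
g4 = g3 ∧ x3 = 1 ∧ 1 = 1
g5 = g4 ∧ g1 = 1 ∧ 1 = 1
So g5 = 1 as required.

x1=0, x2=0, x3=1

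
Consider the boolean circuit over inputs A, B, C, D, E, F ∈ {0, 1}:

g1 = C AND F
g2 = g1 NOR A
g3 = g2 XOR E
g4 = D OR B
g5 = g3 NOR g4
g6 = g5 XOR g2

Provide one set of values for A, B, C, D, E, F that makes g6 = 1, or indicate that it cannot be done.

A=0, B=0, C=1, D=1, E=0, F=0

g6 = g5 XOR g2 must be 1, so g5 and g2 differ.
Check with A=0, B=0, C=1, D=1, E=0, F=0:
g1 = C AND F = 1 AND 0 = 0
g2 = g1 NOR A = 0 NOR 0 = 1
g3 = g2 XOR E = 1 XOR 0 = 1
g4 = D OR B = 1 OR 0 = 1
g5 = g3 NOR g4 = 1 NOR 1 = 0
g6 = g5 XOR g2 = 0 XOR 1 = 1
So g6 = 1 as required.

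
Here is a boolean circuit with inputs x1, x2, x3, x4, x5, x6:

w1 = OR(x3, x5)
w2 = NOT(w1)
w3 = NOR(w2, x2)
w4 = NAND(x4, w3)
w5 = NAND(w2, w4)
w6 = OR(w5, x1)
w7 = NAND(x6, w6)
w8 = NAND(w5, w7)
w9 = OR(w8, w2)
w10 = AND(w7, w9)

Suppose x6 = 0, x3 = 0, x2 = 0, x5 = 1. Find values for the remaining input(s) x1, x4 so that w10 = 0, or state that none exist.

x1=1, x4=1

w10 = AND(w7, w9) must be 0, so at least one of w7, w9 is 0.
Check with x6 = 0, x3 = 0, x2 = 0, x5 = 1 and x1=1, x4=1:
w1 = OR(x3, x5) = OR(0, 1) = 1
w2 = NOT(w1) = NOT 1 = 0
w3 = NOR(w2, x2) = NOR(0, 0) = 1
w4 = NAND(x4, w3) = NAND(1, 1) = 0
w5 = NAND(w2, w4) = NAND(0, 0) = 1
w6 = OR(w5, x1) = OR(1, 1) = 1
w7 = NAND(x6, w6) = NAND(0, 1) = 1
w8 = NAND(w5, w7) = NAND(1, 1) = 0
w9 = OR(w8, w2) = OR(0, 0) = 0
w10 = AND(w7, w9) = AND(1, 0) = 0
So w10 = 0.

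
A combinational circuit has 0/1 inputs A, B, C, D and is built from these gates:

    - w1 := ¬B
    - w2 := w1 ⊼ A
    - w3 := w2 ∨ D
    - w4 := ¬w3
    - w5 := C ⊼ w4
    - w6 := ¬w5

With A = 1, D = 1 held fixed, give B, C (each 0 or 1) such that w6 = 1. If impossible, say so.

With A = 1, D = 1 fixed, none of the 4 settings of B, C give w6 = 1.
For example, with B=1, C=0:
w1 = ¬B = ¬1 = 0
w2 = w1 ⊼ A = 0 ⊼ 1 = 1
w3 = w2 ∨ D = 1 ∨ 1 = 1
w4 = ¬w3 = ¬1 = 0
w5 = C ⊼ w4 = 0 ⊼ 0 = 1
w6 = ¬w5 = ¬1 = 0
giving w6 = 0 ≠ 1.

no solution exists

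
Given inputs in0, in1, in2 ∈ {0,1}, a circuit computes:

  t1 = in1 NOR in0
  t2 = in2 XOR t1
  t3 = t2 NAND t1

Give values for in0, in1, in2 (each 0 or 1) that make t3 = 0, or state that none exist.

in0=0, in1=0, in2=0

t3 = t2 NAND t1 must be 0, so both t2 = 1 and t1 = 1.
t2 = in2 XOR t1 must be 1, so in2 and t1 differ.
t1 = in1 NOR in0 must be 1, so both in1 = 0 and in0 = 0.
Check with in0=0, in1=0, in2=0:
t1 = in1 NOR in0 = 0 NOR 0 = 1
t2 = in2 XOR t1 = 0 XOR 1 = 1
t3 = t2 NAND t1 = 1 NAND 1 = 0
So t3 = 0 as required.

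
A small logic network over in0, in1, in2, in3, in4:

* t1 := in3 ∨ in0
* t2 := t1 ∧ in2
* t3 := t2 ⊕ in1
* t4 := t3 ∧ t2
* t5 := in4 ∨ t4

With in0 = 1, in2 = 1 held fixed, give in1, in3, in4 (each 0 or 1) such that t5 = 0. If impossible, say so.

in1=1, in3=1, in4=0

Check with in0 = 1, in2 = 1 and in1=1, in3=1, in4=0:
t1 = in3 ∨ in0 = 1 ∨ 1 = 1
t2 = t1 ∧ in2 = 1 ∧ 1 = 1
t3 = t2 ⊕ in1 = 1 ⊕ 1 = 0
t4 = t3 ∧ t2 = 0 ∧ 1 = 0
t5 = in4 ∨ t4 = 0 ∨ 0 = 0
So t5 = 0.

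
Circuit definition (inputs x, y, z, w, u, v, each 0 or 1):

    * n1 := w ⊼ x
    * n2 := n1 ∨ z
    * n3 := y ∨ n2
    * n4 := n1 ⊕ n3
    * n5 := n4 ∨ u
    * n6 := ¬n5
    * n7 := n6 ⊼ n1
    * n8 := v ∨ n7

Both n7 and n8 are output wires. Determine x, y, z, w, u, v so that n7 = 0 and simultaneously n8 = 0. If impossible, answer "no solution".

x=0 y=0 z=0 w=1 u=0 v=0

Check with x=0 y=0 z=0 w=1 u=0 v=0:
n1 = w ⊼ x = 1 ⊼ 0 = 1
n2 = n1 ∨ z = 1 ∨ 0 = 1
n3 = y ∨ n2 = 0 ∨ 1 = 1
n4 = n1 ⊕ n3 = 1 ⊕ 1 = 0
n5 = n4 ∨ u = 0 ∨ 0 = 0
n6 = ¬n5 = ¬0 = 1
n7 = n6 ⊼ n1 = 1 ⊼ 1 = 0
n8 = v ∨ n7 = 0 ∨ 0 = 0
So n7 = 0 and n8 = 0.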